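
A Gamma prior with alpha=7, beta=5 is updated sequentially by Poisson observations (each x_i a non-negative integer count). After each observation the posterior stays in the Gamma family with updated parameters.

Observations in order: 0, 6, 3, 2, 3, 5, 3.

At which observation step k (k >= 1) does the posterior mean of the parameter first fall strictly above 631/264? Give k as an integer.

obs 1: x=0 → posterior Gamma(7, 6)
obs 2: x=6 → posterior Gamma(13, 7)
obs 3: x=3 → posterior Gamma(16, 8)
obs 4: x=2 → posterior Gamma(18, 9)
obs 5: x=3 → posterior Gamma(21, 10)
obs 6: x=5 → posterior Gamma(26, 11)
obs 7: x=3 → posterior Gamma(29, 12)

k = 7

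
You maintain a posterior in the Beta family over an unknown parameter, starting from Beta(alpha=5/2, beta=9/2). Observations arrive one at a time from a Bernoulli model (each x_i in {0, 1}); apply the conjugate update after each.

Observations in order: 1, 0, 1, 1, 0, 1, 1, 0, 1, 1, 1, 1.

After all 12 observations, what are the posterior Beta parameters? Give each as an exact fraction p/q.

alpha=23/2, beta=15/2

obs 1: x=1 → posterior Beta(7/2, 9/2)
obs 2: x=0 → posterior Beta(7/2, 11/2)
obs 3: x=1 → posterior Beta(9/2, 11/2)
obs 4: x=1 → posterior Beta(11/2, 11/2)
obs 5: x=0 → posterior Beta(11/2, 13/2)
obs 6: x=1 → posterior Beta(13/2, 13/2)
obs 7: x=1 → posterior Beta(15/2, 13/2)
obs 8: x=0 → posterior Beta(15/2, 15/2)
obs 9: x=1 → posterior Beta(17/2, 15/2)
obs 10: x=1 → posterior Beta(19/2, 15/2)
obs 11: x=1 → posterior Beta(21/2, 15/2)
obs 12: x=1 → posterior Beta(23/2, 15/2)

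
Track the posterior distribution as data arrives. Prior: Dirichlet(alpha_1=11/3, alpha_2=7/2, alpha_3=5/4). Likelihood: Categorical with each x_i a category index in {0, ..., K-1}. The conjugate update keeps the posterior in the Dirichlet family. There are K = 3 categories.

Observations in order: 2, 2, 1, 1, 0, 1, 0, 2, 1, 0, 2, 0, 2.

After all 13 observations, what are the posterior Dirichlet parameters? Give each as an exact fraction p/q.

alpha_1=23/3, alpha_2=15/2, alpha_3=25/4

obs 1: x=2 → posterior Dirichlet(11/3, 7/2, 9/4)
obs 2: x=2 → posterior Dirichlet(11/3, 7/2, 13/4)
obs 3: x=1 → posterior Dirichlet(11/3, 9/2, 13/4)
obs 4: x=1 → posterior Dirichlet(11/3, 11/2, 13/4)
obs 5: x=0 → posterior Dirichlet(14/3, 11/2, 13/4)
obs 6: x=1 → posterior Dirichlet(14/3, 13/2, 13/4)
obs 7: x=0 → posterior Dirichlet(17/3, 13/2, 13/4)
obs 8: x=2 → posterior Dirichlet(17/3, 13/2, 17/4)
obs 9: x=1 → posterior Dirichlet(17/3, 15/2, 17/4)
obs 10: x=0 → posterior Dirichlet(20/3, 15/2, 17/4)
obs 11: x=2 → posterior Dirichlet(20/3, 15/2, 21/4)
obs 12: x=0 → posterior Dirichlet(23/3, 15/2, 21/4)
obs 13: x=2 → posterior Dirichlet(23/3, 15/2, 25/4)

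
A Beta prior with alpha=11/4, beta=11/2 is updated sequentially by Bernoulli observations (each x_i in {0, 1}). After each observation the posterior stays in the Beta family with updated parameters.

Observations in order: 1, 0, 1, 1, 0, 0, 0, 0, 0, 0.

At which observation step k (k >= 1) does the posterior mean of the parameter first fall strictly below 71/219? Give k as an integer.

k = 10

obs 1: x=1 → posterior Beta(15/4, 11/2)
obs 2: x=0 → posterior Beta(15/4, 13/2)
obs 3: x=1 → posterior Beta(19/4, 13/2)
obs 4: x=1 → posterior Beta(23/4, 13/2)
obs 5: x=0 → posterior Beta(23/4, 15/2)
obs 6: x=0 → posterior Beta(23/4, 17/2)
obs 7: x=0 → posterior Beta(23/4, 19/2)
obs 8: x=0 → posterior Beta(23/4, 21/2)
obs 9: x=0 → posterior Beta(23/4, 23/2)
obs 10: x=0 → posterior Beta(23/4, 25/2)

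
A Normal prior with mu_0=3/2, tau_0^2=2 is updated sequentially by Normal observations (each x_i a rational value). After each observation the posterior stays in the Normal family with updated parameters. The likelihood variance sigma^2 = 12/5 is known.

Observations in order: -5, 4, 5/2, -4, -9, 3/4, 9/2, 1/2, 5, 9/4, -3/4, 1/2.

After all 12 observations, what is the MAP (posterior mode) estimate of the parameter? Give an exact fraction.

obs 1: x=-5 → posterior Normal(-16/11, 12/11)
obs 2: x=4 → posterior Normal(1/4, 3/4)
obs 3: x=5/2 → posterior Normal(11/14, 4/7)
obs 4: x=-4 → posterior Normal(-7/52, 6/13)
obs 5: x=-9 → posterior Normal(-97/62, 12/31)
obs 6: x=3/4 → posterior Normal(-179/144, 1/3)
obs 7: x=9/2 → posterior Normal(-89/164, 12/41)
obs 8: x=1/2 → posterior Normal(-79/184, 6/23)
obs 9: x=5 → posterior Normal(7/68, 4/17)
obs 10: x=9/4 → posterior Normal(33/112, 3/14)
obs 11: x=-3/4 → posterior Normal(51/244, 12/61)
obs 12: x=1/2 → posterior Normal(61/264, 2/11)

61/264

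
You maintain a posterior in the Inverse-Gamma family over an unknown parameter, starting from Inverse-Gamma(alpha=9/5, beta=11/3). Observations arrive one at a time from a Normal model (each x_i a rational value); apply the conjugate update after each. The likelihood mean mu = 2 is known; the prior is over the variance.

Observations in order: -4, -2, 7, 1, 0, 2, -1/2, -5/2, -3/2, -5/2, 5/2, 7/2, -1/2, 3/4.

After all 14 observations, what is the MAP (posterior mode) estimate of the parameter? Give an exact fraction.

obs 1: x=-4 → posterior Inverse-Gamma(23/10, 65/3)
obs 2: x=-2 → posterior Inverse-Gamma(14/5, 89/3)
obs 3: x=7 → posterior Inverse-Gamma(33/10, 253/6)
obs 4: x=1 → posterior Inverse-Gamma(19/5, 128/3)
obs 5: x=0 → posterior Inverse-Gamma(43/10, 134/3)
obs 6: x=2 → posterior Inverse-Gamma(24/5, 134/3)
obs 7: x=-1/2 → posterior Inverse-Gamma(53/10, 1147/24)
obs 8: x=-5/2 → posterior Inverse-Gamma(29/5, 695/12)
obs 9: x=-3/2 → posterior Inverse-Gamma(63/10, 1537/24)
obs 10: x=-5/2 → posterior Inverse-Gamma(34/5, 445/6)
obs 11: x=5/2 → posterior Inverse-Gamma(73/10, 1783/24)
obs 12: x=7/2 → posterior Inverse-Gamma(39/5, 905/12)
obs 13: x=-1/2 → posterior Inverse-Gamma(83/10, 1885/24)
obs 14: x=3/4 → posterior Inverse-Gamma(44/5, 7615/96)

38075/4704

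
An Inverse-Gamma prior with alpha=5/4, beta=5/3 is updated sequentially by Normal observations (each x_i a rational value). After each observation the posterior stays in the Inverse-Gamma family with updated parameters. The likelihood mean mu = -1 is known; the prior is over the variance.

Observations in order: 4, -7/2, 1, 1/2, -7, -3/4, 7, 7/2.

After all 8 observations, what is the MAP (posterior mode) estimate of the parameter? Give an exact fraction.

1547/120

obs 1: x=4 → posterior Inverse-Gamma(7/4, 85/6)
obs 2: x=-7/2 → posterior Inverse-Gamma(9/4, 415/24)
obs 3: x=1 → posterior Inverse-Gamma(11/4, 463/24)
obs 4: x=1/2 → posterior Inverse-Gamma(13/4, 245/12)
obs 5: x=-7 → posterior Inverse-Gamma(15/4, 461/12)
obs 6: x=-3/4 → posterior Inverse-Gamma(17/4, 3691/96)
obs 7: x=7 → posterior Inverse-Gamma(19/4, 6763/96)
obs 8: x=7/2 → posterior Inverse-Gamma(21/4, 7735/96)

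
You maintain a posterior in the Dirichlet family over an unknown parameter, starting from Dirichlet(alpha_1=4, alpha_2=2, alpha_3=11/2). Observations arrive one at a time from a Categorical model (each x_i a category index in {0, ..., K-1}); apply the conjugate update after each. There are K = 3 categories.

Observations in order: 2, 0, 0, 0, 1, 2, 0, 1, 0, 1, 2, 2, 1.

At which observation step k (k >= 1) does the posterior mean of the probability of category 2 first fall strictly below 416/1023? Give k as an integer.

k = 5

obs 1: x=2 → posterior Dirichlet(4, 2, 13/2)
obs 2: x=0 → posterior Dirichlet(5, 2, 13/2)
obs 3: x=0 → posterior Dirichlet(6, 2, 13/2)
obs 4: x=0 → posterior Dirichlet(7, 2, 13/2)
obs 5: x=1 → posterior Dirichlet(7, 3, 13/2)
obs 6: x=2 → posterior Dirichlet(7, 3, 15/2)
obs 7: x=0 → posterior Dirichlet(8, 3, 15/2)
obs 8: x=1 → posterior Dirichlet(8, 4, 15/2)
obs 9: x=0 → posterior Dirichlet(9, 4, 15/2)
obs 10: x=1 → posterior Dirichlet(9, 5, 15/2)
obs 11: x=2 → posterior Dirichlet(9, 5, 17/2)
obs 12: x=2 → posterior Dirichlet(9, 5, 19/2)
obs 13: x=1 → posterior Dirichlet(9, 6, 19/2)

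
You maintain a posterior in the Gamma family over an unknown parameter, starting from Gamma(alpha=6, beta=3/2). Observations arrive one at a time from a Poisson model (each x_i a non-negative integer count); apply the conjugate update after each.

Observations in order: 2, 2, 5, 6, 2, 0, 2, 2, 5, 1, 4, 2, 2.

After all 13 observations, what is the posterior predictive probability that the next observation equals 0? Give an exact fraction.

908485319620418693071190220095272672648773093786320077783229/13990377952941688885717088838707011639375858793049146840659231

obs 1: x=2 → posterior Gamma(8, 5/2)
obs 2: x=2 → posterior Gamma(10, 7/2)
obs 3: x=5 → posterior Gamma(15, 9/2)
obs 4: x=6 → posterior Gamma(21, 11/2)
obs 5: x=2 → posterior Gamma(23, 13/2)
obs 6: x=0 → posterior Gamma(23, 15/2)
obs 7: x=2 → posterior Gamma(25, 17/2)
obs 8: x=2 → posterior Gamma(27, 19/2)
obs 9: x=5 → posterior Gamma(32, 21/2)
obs 10: x=1 → posterior Gamma(33, 23/2)
obs 11: x=4 → posterior Gamma(37, 25/2)
obs 12: x=2 → posterior Gamma(39, 27/2)
obs 13: x=2 → posterior Gamma(41, 29/2)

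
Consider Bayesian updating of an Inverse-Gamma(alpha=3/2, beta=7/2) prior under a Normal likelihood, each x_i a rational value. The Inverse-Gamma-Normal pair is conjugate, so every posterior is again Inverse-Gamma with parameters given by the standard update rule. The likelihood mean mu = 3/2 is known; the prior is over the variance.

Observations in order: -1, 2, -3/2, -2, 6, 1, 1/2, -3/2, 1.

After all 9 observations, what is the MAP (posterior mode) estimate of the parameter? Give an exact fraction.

131/28

obs 1: x=-1 → posterior Inverse-Gamma(2, 53/8)
obs 2: x=2 → posterior Inverse-Gamma(5/2, 27/4)
obs 3: x=-3/2 → posterior Inverse-Gamma(3, 45/4)
obs 4: x=-2 → posterior Inverse-Gamma(7/2, 139/8)
obs 5: x=6 → posterior Inverse-Gamma(4, 55/2)
obs 6: x=1 → posterior Inverse-Gamma(9/2, 221/8)
obs 7: x=1/2 → posterior Inverse-Gamma(5, 225/8)
obs 8: x=-3/2 → posterior Inverse-Gamma(11/2, 261/8)
obs 9: x=1 → posterior Inverse-Gamma(6, 131/4)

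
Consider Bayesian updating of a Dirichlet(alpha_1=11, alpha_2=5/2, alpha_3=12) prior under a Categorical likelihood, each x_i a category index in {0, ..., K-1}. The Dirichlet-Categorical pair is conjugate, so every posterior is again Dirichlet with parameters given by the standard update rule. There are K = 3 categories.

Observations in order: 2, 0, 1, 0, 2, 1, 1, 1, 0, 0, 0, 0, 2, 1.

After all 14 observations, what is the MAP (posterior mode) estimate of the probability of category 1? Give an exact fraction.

obs 1: x=2 → posterior Dirichlet(11, 5/2, 13)
obs 2: x=0 → posterior Dirichlet(12, 5/2, 13)
obs 3: x=1 → posterior Dirichlet(12, 7/2, 13)
obs 4: x=0 → posterior Dirichlet(13, 7/2, 13)
obs 5: x=2 → posterior Dirichlet(13, 7/2, 14)
obs 6: x=1 → posterior Dirichlet(13, 9/2, 14)
obs 7: x=1 → posterior Dirichlet(13, 11/2, 14)
obs 8: x=1 → posterior Dirichlet(13, 13/2, 14)
obs 9: x=0 → posterior Dirichlet(14, 13/2, 14)
obs 10: x=0 → posterior Dirichlet(15, 13/2, 14)
obs 11: x=0 → posterior Dirichlet(16, 13/2, 14)
obs 12: x=0 → posterior Dirichlet(17, 13/2, 14)
obs 13: x=2 → posterior Dirichlet(17, 13/2, 15)
obs 14: x=1 → posterior Dirichlet(17, 15/2, 15)

13/73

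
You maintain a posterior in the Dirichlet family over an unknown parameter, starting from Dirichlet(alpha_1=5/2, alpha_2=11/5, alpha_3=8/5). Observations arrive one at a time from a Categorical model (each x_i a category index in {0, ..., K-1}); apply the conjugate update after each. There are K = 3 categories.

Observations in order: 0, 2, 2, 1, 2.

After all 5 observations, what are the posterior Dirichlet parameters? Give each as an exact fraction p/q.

obs 1: x=0 → posterior Dirichlet(7/2, 11/5, 8/5)
obs 2: x=2 → posterior Dirichlet(7/2, 11/5, 13/5)
obs 3: x=2 → posterior Dirichlet(7/2, 11/5, 18/5)
obs 4: x=1 → posterior Dirichlet(7/2, 16/5, 18/5)
obs 5: x=2 → posterior Dirichlet(7/2, 16/5, 23/5)

alpha_1=7/2, alpha_2=16/5, alpha_3=23/5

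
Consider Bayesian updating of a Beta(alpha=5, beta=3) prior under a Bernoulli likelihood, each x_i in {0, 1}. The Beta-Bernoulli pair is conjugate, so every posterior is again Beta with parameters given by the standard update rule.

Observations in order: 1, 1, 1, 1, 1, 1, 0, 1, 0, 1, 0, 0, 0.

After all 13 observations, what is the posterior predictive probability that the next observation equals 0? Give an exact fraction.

obs 1: x=1 → posterior Beta(6, 3)
obs 2: x=1 → posterior Beta(7, 3)
obs 3: x=1 → posterior Beta(8, 3)
obs 4: x=1 → posterior Beta(9, 3)
obs 5: x=1 → posterior Beta(10, 3)
obs 6: x=1 → posterior Beta(11, 3)
obs 7: x=0 → posterior Beta(11, 4)
obs 8: x=1 → posterior Beta(12, 4)
obs 9: x=0 → posterior Beta(12, 5)
obs 10: x=1 → posterior Beta(13, 5)
obs 11: x=0 → posterior Beta(13, 6)
obs 12: x=0 → posterior Beta(13, 7)
obs 13: x=0 → posterior Beta(13, 8)

8/21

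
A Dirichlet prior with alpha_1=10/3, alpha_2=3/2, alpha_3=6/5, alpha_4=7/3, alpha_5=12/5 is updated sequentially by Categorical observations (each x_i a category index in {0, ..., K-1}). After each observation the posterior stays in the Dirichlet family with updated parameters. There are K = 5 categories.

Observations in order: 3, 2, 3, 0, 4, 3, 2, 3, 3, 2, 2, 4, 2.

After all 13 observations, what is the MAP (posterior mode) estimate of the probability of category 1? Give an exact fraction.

obs 1: x=3 → posterior Dirichlet(10/3, 3/2, 6/5, 10/3, 12/5)
obs 2: x=2 → posterior Dirichlet(10/3, 3/2, 11/5, 10/3, 12/5)
obs 3: x=3 → posterior Dirichlet(10/3, 3/2, 11/5, 13/3, 12/5)
obs 4: x=0 → posterior Dirichlet(13/3, 3/2, 11/5, 13/3, 12/5)
obs 5: x=4 → posterior Dirichlet(13/3, 3/2, 11/5, 13/3, 17/5)
obs 6: x=3 → posterior Dirichlet(13/3, 3/2, 11/5, 16/3, 17/5)
obs 7: x=2 → posterior Dirichlet(13/3, 3/2, 16/5, 16/3, 17/5)
obs 8: x=3 → posterior Dirichlet(13/3, 3/2, 16/5, 19/3, 17/5)
obs 9: x=3 → posterior Dirichlet(13/3, 3/2, 16/5, 22/3, 17/5)
obs 10: x=2 → posterior Dirichlet(13/3, 3/2, 21/5, 22/3, 17/5)
obs 11: x=2 → posterior Dirichlet(13/3, 3/2, 26/5, 22/3, 17/5)
obs 12: x=4 → posterior Dirichlet(13/3, 3/2, 26/5, 22/3, 22/5)
obs 13: x=2 → posterior Dirichlet(13/3, 3/2, 31/5, 22/3, 22/5)

15/563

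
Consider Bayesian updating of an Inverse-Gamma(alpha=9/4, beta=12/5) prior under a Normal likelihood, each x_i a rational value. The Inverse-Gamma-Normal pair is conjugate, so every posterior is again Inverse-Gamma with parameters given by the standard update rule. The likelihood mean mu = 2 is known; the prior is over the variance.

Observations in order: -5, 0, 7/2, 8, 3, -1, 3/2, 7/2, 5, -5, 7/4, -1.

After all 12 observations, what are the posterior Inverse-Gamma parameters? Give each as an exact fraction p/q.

obs 1: x=-5 → posterior Inverse-Gamma(11/4, 269/10)
obs 2: x=0 → posterior Inverse-Gamma(13/4, 289/10)
obs 3: x=7/2 → posterior Inverse-Gamma(15/4, 1201/40)
obs 4: x=8 → posterior Inverse-Gamma(17/4, 1921/40)
obs 5: x=3 → posterior Inverse-Gamma(19/4, 1941/40)
obs 6: x=-1 → posterior Inverse-Gamma(21/4, 2121/40)
obs 7: x=3/2 → posterior Inverse-Gamma(23/4, 1063/20)
obs 8: x=7/2 → posterior Inverse-Gamma(25/4, 2171/40)
obs 9: x=5 → posterior Inverse-Gamma(27/4, 2351/40)
obs 10: x=-5 → posterior Inverse-Gamma(29/4, 3331/40)
obs 11: x=7/4 → posterior Inverse-Gamma(31/4, 13329/160)
obs 12: x=-1 → posterior Inverse-Gamma(33/4, 14049/160)

alpha=33/4, beta=14049/160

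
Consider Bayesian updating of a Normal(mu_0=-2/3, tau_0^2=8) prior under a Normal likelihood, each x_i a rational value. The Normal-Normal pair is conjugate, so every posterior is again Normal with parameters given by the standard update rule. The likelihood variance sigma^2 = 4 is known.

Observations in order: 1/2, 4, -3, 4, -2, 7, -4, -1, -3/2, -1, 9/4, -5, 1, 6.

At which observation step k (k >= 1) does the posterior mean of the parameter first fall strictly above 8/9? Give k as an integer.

k = 2

obs 1: x=1/2 → posterior Normal(1/9, 8/3)
obs 2: x=4 → posterior Normal(5/3, 8/5)
obs 3: x=-3 → posterior Normal(1/3, 8/7)
obs 4: x=4 → posterior Normal(31/27, 8/9)
obs 5: x=-2 → posterior Normal(19/33, 8/11)
obs 6: x=7 → posterior Normal(61/39, 8/13)
obs 7: x=-4 → posterior Normal(37/45, 8/15)
obs 8: x=-1 → posterior Normal(31/51, 8/17)
obs 9: x=-3/2 → posterior Normal(22/57, 8/19)
obs 10: x=-1 → posterior Normal(16/63, 8/21)
obs 11: x=9/4 → posterior Normal(59/138, 8/23)
obs 12: x=-5 → posterior Normal(-1/150, 8/25)
obs 13: x=1 → posterior Normal(11/162, 8/27)
obs 14: x=6 → posterior Normal(83/174, 8/29)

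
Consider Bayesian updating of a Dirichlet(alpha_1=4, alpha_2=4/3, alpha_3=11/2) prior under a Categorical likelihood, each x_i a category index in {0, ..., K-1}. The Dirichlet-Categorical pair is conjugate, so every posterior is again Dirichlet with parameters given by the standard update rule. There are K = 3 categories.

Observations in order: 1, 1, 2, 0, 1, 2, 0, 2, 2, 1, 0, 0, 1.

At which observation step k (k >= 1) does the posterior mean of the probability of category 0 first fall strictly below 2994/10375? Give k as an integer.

obs 1: x=1 → posterior Dirichlet(4, 7/3, 11/2)
obs 2: x=1 → posterior Dirichlet(4, 10/3, 11/2)
obs 3: x=2 → posterior Dirichlet(4, 10/3, 13/2)
obs 4: x=0 → posterior Dirichlet(5, 10/3, 13/2)
obs 5: x=1 → posterior Dirichlet(5, 13/3, 13/2)
obs 6: x=2 → posterior Dirichlet(5, 13/3, 15/2)
obs 7: x=0 → posterior Dirichlet(6, 13/3, 15/2)
obs 8: x=2 → posterior Dirichlet(6, 13/3, 17/2)
obs 9: x=2 → posterior Dirichlet(6, 13/3, 19/2)
obs 10: x=1 → posterior Dirichlet(6, 16/3, 19/2)
obs 11: x=0 → posterior Dirichlet(7, 16/3, 19/2)
obs 12: x=0 → posterior Dirichlet(8, 16/3, 19/2)
obs 13: x=1 → posterior Dirichlet(8, 19/3, 19/2)

k = 10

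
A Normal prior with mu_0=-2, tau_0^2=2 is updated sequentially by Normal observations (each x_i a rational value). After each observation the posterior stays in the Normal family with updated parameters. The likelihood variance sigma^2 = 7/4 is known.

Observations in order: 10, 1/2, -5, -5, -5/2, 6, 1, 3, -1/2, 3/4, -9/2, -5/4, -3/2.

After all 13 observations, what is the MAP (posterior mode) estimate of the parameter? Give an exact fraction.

-2/37

obs 1: x=10 → posterior Normal(22/5, 14/15)
obs 2: x=1/2 → posterior Normal(70/23, 14/23)
obs 3: x=-5 → posterior Normal(30/31, 14/31)
obs 4: x=-5 → posterior Normal(-10/39, 14/39)
obs 5: x=-5/2 → posterior Normal(-30/47, 14/47)
obs 6: x=6 → posterior Normal(18/55, 14/55)
obs 7: x=1 → posterior Normal(26/63, 2/9)
obs 8: x=3 → posterior Normal(50/71, 14/71)
obs 9: x=-1/2 → posterior Normal(46/79, 14/79)
obs 10: x=3/4 → posterior Normal(52/87, 14/87)
obs 11: x=-9/2 → posterior Normal(16/95, 14/95)
obs 12: x=-5/4 → posterior Normal(6/103, 14/103)
obs 13: x=-3/2 → posterior Normal(-2/37, 14/111)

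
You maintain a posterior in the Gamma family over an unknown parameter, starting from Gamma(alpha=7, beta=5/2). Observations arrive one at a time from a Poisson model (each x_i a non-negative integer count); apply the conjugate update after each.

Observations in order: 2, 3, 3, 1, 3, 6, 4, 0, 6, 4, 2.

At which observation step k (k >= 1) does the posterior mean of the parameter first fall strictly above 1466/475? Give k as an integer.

k = 10

obs 1: x=2 → posterior Gamma(9, 7/2)
obs 2: x=3 → posterior Gamma(12, 9/2)
obs 3: x=3 → posterior Gamma(15, 11/2)
obs 4: x=1 → posterior Gamma(16, 13/2)
obs 5: x=3 → posterior Gamma(19, 15/2)
obs 6: x=6 → posterior Gamma(25, 17/2)
obs 7: x=4 → posterior Gamma(29, 19/2)
obs 8: x=0 → posterior Gamma(29, 21/2)
obs 9: x=6 → posterior Gamma(35, 23/2)
obs 10: x=4 → posterior Gamma(39, 25/2)
obs 11: x=2 → posterior Gamma(41, 27/2)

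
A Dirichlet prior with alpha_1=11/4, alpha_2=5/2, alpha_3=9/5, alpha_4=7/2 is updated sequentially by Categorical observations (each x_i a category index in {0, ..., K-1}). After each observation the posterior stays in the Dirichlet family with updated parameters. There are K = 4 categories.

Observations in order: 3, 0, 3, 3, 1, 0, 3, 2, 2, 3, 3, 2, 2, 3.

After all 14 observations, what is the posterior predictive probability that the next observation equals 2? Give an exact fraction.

obs 1: x=3 → posterior Dirichlet(11/4, 5/2, 9/5, 9/2)
obs 2: x=0 → posterior Dirichlet(15/4, 5/2, 9/5, 9/2)
obs 3: x=3 → posterior Dirichlet(15/4, 5/2, 9/5, 11/2)
obs 4: x=3 → posterior Dirichlet(15/4, 5/2, 9/5, 13/2)
obs 5: x=1 → posterior Dirichlet(15/4, 7/2, 9/5, 13/2)
obs 6: x=0 → posterior Dirichlet(19/4, 7/2, 9/5, 13/2)
obs 7: x=3 → posterior Dirichlet(19/4, 7/2, 9/5, 15/2)
obs 8: x=2 → posterior Dirichlet(19/4, 7/2, 14/5, 15/2)
obs 9: x=2 → posterior Dirichlet(19/4, 7/2, 19/5, 15/2)
obs 10: x=3 → posterior Dirichlet(19/4, 7/2, 19/5, 17/2)
obs 11: x=3 → posterior Dirichlet(19/4, 7/2, 19/5, 19/2)
obs 12: x=2 → posterior Dirichlet(19/4, 7/2, 24/5, 19/2)
obs 13: x=2 → posterior Dirichlet(19/4, 7/2, 29/5, 19/2)
obs 14: x=3 → posterior Dirichlet(19/4, 7/2, 29/5, 21/2)

116/491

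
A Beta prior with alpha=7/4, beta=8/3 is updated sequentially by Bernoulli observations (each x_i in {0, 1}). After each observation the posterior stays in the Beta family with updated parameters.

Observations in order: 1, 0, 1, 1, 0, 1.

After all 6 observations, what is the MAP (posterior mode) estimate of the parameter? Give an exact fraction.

57/101

obs 1: x=1 → posterior Beta(11/4, 8/3)
obs 2: x=0 → posterior Beta(11/4, 11/3)
obs 3: x=1 → posterior Beta(15/4, 11/3)
obs 4: x=1 → posterior Beta(19/4, 11/3)
obs 5: x=0 → posterior Beta(19/4, 14/3)
obs 6: x=1 → posterior Beta(23/4, 14/3)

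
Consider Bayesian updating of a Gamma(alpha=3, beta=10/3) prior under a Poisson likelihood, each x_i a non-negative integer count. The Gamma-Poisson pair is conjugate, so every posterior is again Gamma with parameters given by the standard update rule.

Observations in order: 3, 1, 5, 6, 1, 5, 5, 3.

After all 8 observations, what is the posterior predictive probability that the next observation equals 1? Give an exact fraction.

976329874494279530359644332288749250210486525362176/5631925408637669556712753112457165070731594608664997

obs 1: x=3 → posterior Gamma(6, 13/3)
obs 2: x=1 → posterior Gamma(7, 16/3)
obs 3: x=5 → posterior Gamma(12, 19/3)
obs 4: x=6 → posterior Gamma(18, 22/3)
obs 5: x=1 → posterior Gamma(19, 25/3)
obs 6: x=5 → posterior Gamma(24, 28/3)
obs 7: x=5 → posterior Gamma(29, 31/3)
obs 8: x=3 → posterior Gamma(32, 34/3)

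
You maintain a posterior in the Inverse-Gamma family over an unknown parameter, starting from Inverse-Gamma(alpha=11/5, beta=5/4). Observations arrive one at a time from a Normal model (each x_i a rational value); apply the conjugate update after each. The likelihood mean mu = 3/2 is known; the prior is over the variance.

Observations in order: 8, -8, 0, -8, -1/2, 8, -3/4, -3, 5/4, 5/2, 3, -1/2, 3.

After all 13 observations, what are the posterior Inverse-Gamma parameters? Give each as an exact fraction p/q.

alpha=87/10, beta=2469/16

obs 1: x=8 → posterior Inverse-Gamma(27/10, 179/8)
obs 2: x=-8 → posterior Inverse-Gamma(16/5, 135/2)
obs 3: x=0 → posterior Inverse-Gamma(37/10, 549/8)
obs 4: x=-8 → posterior Inverse-Gamma(21/5, 455/4)
obs 5: x=-1/2 → posterior Inverse-Gamma(47/10, 463/4)
obs 6: x=8 → posterior Inverse-Gamma(26/5, 1095/8)
obs 7: x=-3/4 → posterior Inverse-Gamma(57/10, 4461/32)
obs 8: x=-3 → posterior Inverse-Gamma(31/5, 4785/32)
obs 9: x=5/4 → posterior Inverse-Gamma(67/10, 2393/16)
obs 10: x=5/2 → posterior Inverse-Gamma(36/5, 2401/16)
obs 11: x=3 → posterior Inverse-Gamma(77/10, 2419/16)
obs 12: x=-1/2 → posterior Inverse-Gamma(41/5, 2451/16)
obs 13: x=3 → posterior Inverse-Gamma(87/10, 2469/16)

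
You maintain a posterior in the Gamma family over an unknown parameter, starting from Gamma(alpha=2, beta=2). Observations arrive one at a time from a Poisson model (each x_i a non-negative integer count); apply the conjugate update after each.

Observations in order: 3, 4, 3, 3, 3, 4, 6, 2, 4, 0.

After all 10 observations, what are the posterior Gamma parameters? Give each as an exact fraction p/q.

alpha=34, beta=12

obs 1: x=3 → posterior Gamma(5, 3)
obs 2: x=4 → posterior Gamma(9, 4)
obs 3: x=3 → posterior Gamma(12, 5)
obs 4: x=3 → posterior Gamma(15, 6)
obs 5: x=3 → posterior Gamma(18, 7)
obs 6: x=4 → posterior Gamma(22, 8)
obs 7: x=6 → posterior Gamma(28, 9)
obs 8: x=2 → posterior Gamma(30, 10)
obs 9: x=4 → posterior Gamma(34, 11)
obs 10: x=0 → posterior Gamma(34, 12)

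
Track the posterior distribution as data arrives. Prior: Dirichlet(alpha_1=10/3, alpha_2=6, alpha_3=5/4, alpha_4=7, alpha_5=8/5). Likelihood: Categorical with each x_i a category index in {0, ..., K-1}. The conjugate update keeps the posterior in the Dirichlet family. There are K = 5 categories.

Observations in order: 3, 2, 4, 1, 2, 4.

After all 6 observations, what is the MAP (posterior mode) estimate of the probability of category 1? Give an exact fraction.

obs 1: x=3 → posterior Dirichlet(10/3, 6, 5/4, 8, 8/5)
obs 2: x=2 → posterior Dirichlet(10/3, 6, 9/4, 8, 8/5)
obs 3: x=4 → posterior Dirichlet(10/3, 6, 9/4, 8, 13/5)
obs 4: x=1 → posterior Dirichlet(10/3, 7, 9/4, 8, 13/5)
obs 5: x=2 → posterior Dirichlet(10/3, 7, 13/4, 8, 13/5)
obs 6: x=4 → posterior Dirichlet(10/3, 7, 13/4, 8, 18/5)

360/1211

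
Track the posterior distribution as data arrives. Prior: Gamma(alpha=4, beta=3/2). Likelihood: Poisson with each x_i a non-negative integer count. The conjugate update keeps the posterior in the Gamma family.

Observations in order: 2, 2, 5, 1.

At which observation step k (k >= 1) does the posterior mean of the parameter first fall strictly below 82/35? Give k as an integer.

k = 2

obs 1: x=2 → posterior Gamma(6, 5/2)
obs 2: x=2 → posterior Gamma(8, 7/2)
obs 3: x=5 → posterior Gamma(13, 9/2)
obs 4: x=1 → posterior Gamma(14, 11/2)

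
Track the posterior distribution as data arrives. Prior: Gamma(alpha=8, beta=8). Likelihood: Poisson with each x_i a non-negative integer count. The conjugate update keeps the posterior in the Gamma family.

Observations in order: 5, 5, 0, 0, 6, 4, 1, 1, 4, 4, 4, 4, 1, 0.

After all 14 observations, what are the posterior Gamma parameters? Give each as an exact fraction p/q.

alpha=47, beta=22

obs 1: x=5 → posterior Gamma(13, 9)
obs 2: x=5 → posterior Gamma(18, 10)
obs 3: x=0 → posterior Gamma(18, 11)
obs 4: x=0 → posterior Gamma(18, 12)
obs 5: x=6 → posterior Gamma(24, 13)
obs 6: x=4 → posterior Gamma(28, 14)
obs 7: x=1 → posterior Gamma(29, 15)
obs 8: x=1 → posterior Gamma(30, 16)
obs 9: x=4 → posterior Gamma(34, 17)
obs 10: x=4 → posterior Gamma(38, 18)
obs 11: x=4 → posterior Gamma(42, 19)
obs 12: x=4 → posterior Gamma(46, 20)
obs 13: x=1 → posterior Gamma(47, 21)
obs 14: x=0 → posterior Gamma(47, 22)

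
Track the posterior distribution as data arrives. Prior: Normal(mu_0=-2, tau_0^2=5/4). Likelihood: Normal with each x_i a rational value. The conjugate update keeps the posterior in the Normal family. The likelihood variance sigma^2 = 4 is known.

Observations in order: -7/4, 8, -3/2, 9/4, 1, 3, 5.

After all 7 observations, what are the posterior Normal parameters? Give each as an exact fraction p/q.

mu_0=16/17, tau_0^2=20/51

obs 1: x=-7/4 → posterior Normal(-163/84, 20/21)
obs 2: x=8 → posterior Normal(-3/104, 10/13)
obs 3: x=-3/2 → posterior Normal(-33/124, 20/31)
obs 4: x=9/4 → posterior Normal(1/12, 5/9)
obs 5: x=1 → posterior Normal(8/41, 20/41)
obs 6: x=3 → posterior Normal(1/2, 10/23)
obs 7: x=5 → posterior Normal(16/17, 20/51)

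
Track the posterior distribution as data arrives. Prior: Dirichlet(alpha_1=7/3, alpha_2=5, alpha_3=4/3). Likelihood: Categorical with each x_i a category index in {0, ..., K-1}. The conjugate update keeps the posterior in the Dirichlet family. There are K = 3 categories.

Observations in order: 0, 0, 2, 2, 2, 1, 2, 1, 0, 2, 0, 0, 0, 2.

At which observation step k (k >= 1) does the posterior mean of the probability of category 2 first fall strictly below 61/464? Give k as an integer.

obs 1: x=0 → posterior Dirichlet(10/3, 5, 4/3)
obs 2: x=0 → posterior Dirichlet(13/3, 5, 4/3)
obs 3: x=2 → posterior Dirichlet(13/3, 5, 7/3)
obs 4: x=2 → posterior Dirichlet(13/3, 5, 10/3)
obs 5: x=2 → posterior Dirichlet(13/3, 5, 13/3)
obs 6: x=1 → posterior Dirichlet(13/3, 6, 13/3)
obs 7: x=2 → posterior Dirichlet(13/3, 6, 16/3)
obs 8: x=1 → posterior Dirichlet(13/3, 7, 16/3)
obs 9: x=0 → posterior Dirichlet(16/3, 7, 16/3)
obs 10: x=2 → posterior Dirichlet(16/3, 7, 19/3)
obs 11: x=0 → posterior Dirichlet(19/3, 7, 19/3)
obs 12: x=0 → posterior Dirichlet(22/3, 7, 19/3)
obs 13: x=0 → posterior Dirichlet(25/3, 7, 19/3)
obs 14: x=2 → posterior Dirichlet(25/3, 7, 22/3)

k = 2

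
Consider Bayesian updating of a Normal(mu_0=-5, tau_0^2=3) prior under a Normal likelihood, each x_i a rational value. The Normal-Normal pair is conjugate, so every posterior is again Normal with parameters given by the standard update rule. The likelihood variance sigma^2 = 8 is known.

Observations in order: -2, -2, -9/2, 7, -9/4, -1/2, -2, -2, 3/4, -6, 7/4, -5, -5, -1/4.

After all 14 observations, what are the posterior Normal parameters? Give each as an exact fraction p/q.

obs 1: x=-2 → posterior Normal(-46/11, 24/11)
obs 2: x=-2 → posterior Normal(-26/7, 12/7)
obs 3: x=-9/2 → posterior Normal(-131/34, 24/17)
obs 4: x=7 → posterior Normal(-89/40, 6/5)
obs 5: x=-9/4 → posterior Normal(-205/92, 24/23)
obs 6: x=-1/2 → posterior Normal(-211/104, 12/13)
obs 7: x=-2 → posterior Normal(-235/116, 24/29)
obs 8: x=-2 → posterior Normal(-259/128, 3/4)
obs 9: x=3/4 → posterior Normal(-25/14, 24/35)
obs 10: x=-6 → posterior Normal(-161/76, 12/19)
obs 11: x=7/4 → posterior Normal(-301/164, 24/41)
obs 12: x=-5 → posterior Normal(-361/176, 6/11)
obs 13: x=-5 → posterior Normal(-421/188, 24/47)
obs 14: x=-1/4 → posterior Normal(-53/25, 12/25)

mu_0=-53/25, tau_0^2=12/25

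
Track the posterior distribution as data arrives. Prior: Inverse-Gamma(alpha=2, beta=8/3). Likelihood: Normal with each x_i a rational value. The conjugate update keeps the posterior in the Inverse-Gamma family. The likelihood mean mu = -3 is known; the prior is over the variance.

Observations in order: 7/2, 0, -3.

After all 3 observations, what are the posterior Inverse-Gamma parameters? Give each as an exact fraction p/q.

obs 1: x=7/2 → posterior Inverse-Gamma(5/2, 571/24)
obs 2: x=0 → posterior Inverse-Gamma(3, 679/24)
obs 3: x=-3 → posterior Inverse-Gamma(7/2, 679/24)

alpha=7/2, beta=679/24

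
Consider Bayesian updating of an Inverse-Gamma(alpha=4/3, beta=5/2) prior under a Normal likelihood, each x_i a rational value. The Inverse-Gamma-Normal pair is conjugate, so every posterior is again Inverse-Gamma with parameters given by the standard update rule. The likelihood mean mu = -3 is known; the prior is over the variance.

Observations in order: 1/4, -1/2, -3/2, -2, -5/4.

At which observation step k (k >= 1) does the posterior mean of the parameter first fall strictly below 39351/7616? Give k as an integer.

obs 1: x=1/4 → posterior Inverse-Gamma(11/6, 249/32)
obs 2: x=-1/2 → posterior Inverse-Gamma(7/3, 349/32)
obs 3: x=-3/2 → posterior Inverse-Gamma(17/6, 385/32)
obs 4: x=-2 → posterior Inverse-Gamma(10/3, 401/32)
obs 5: x=-5/4 → posterior Inverse-Gamma(23/6, 225/16)

k = 5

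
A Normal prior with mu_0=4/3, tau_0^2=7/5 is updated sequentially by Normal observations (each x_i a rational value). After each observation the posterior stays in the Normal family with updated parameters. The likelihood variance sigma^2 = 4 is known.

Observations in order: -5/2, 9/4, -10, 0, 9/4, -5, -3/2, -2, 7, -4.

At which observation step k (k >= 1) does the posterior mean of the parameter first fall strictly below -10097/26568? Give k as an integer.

k = 3

obs 1: x=-5/2 → posterior Normal(55/162, 28/27)
obs 2: x=9/4 → posterior Normal(299/408, 14/17)
obs 3: x=-10 → posterior Normal(-541/492, 28/41)
obs 4: x=0 → posterior Normal(-541/576, 7/12)
obs 5: x=9/4 → posterior Normal(-8/15, 28/55)
obs 6: x=-5 → posterior Normal(-193/186, 14/31)
obs 7: x=-3/2 → posterior Normal(-449/414, 28/69)
obs 8: x=-2 → posterior Normal(-533/456, 7/19)
obs 9: x=7 → posterior Normal(-239/498, 28/83)
obs 10: x=-4 → posterior Normal(-407/540, 14/45)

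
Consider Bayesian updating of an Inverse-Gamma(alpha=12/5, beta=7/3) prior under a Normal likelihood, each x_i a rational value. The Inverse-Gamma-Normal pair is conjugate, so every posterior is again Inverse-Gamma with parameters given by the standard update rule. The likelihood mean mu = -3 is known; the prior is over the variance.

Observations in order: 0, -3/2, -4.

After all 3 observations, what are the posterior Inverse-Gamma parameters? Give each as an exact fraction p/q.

alpha=39/10, beta=203/24

obs 1: x=0 → posterior Inverse-Gamma(29/10, 41/6)
obs 2: x=-3/2 → posterior Inverse-Gamma(17/5, 191/24)
obs 3: x=-4 → posterior Inverse-Gamma(39/10, 203/24)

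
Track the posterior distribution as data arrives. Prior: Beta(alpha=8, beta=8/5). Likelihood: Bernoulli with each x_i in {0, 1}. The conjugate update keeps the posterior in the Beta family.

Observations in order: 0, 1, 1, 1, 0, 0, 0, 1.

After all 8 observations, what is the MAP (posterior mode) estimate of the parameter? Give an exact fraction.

obs 1: x=0 → posterior Beta(8, 13/5)
obs 2: x=1 → posterior Beta(9, 13/5)
obs 3: x=1 → posterior Beta(10, 13/5)
obs 4: x=1 → posterior Beta(11, 13/5)
obs 5: x=0 → posterior Beta(11, 18/5)
obs 6: x=0 → posterior Beta(11, 23/5)
obs 7: x=0 → posterior Beta(11, 28/5)
obs 8: x=1 → posterior Beta(12, 28/5)

55/78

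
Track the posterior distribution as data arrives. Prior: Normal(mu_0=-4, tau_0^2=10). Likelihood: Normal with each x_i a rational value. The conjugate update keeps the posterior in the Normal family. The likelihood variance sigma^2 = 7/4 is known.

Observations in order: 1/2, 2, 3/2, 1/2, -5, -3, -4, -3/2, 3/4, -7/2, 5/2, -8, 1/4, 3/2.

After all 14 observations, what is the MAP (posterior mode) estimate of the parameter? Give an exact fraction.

obs 1: x=1/2 → posterior Normal(-8/47, 70/47)
obs 2: x=2 → posterior Normal(24/29, 70/87)
obs 3: x=3/2 → posterior Normal(132/127, 70/127)
obs 4: x=1/2 → posterior Normal(152/167, 70/167)
obs 5: x=-5 → posterior Normal(-16/69, 70/207)
obs 6: x=-3 → posterior Normal(-168/247, 70/247)
obs 7: x=-4 → posterior Normal(-8/7, 10/41)
obs 8: x=-3/2 → posterior Normal(-388/327, 70/327)
obs 9: x=3/4 → posterior Normal(-358/367, 70/367)
obs 10: x=-7/2 → posterior Normal(-498/407, 70/407)
obs 11: x=5/2 → posterior Normal(-398/447, 70/447)
obs 12: x=-8 → posterior Normal(-718/487, 70/487)
obs 13: x=1/4 → posterior Normal(-708/527, 70/527)
obs 14: x=3/2 → posterior Normal(-8/7, 10/81)

-8/7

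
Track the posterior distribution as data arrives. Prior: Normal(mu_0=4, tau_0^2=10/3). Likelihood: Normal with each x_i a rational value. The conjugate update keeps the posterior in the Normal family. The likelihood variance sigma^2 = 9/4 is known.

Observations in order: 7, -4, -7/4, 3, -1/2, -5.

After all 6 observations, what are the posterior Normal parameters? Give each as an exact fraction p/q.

obs 1: x=7 → posterior Normal(388/67, 90/67)
obs 2: x=-4 → posterior Normal(228/107, 90/107)
obs 3: x=-7/4 → posterior Normal(158/147, 30/49)
obs 4: x=3 → posterior Normal(278/187, 90/187)
obs 5: x=-1/2 → posterior Normal(258/227, 90/227)
obs 6: x=-5 → posterior Normal(58/267, 30/89)

mu_0=58/267, tau_0^2=30/89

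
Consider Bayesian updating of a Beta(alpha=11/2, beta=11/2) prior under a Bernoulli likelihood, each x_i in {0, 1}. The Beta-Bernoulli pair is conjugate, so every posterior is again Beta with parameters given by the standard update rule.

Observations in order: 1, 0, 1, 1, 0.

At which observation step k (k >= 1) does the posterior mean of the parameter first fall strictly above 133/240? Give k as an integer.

obs 1: x=1 → posterior Beta(13/2, 11/2)
obs 2: x=0 → posterior Beta(13/2, 13/2)
obs 3: x=1 → posterior Beta(15/2, 13/2)
obs 4: x=1 → posterior Beta(17/2, 13/2)
obs 5: x=0 → posterior Beta(17/2, 15/2)

k = 4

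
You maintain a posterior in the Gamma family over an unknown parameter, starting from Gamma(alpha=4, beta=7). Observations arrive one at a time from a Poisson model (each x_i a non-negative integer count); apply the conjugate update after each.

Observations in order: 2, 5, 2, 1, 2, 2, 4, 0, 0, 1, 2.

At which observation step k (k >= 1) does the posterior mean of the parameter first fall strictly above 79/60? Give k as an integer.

k = 5

obs 1: x=2 → posterior Gamma(6, 8)
obs 2: x=5 → posterior Gamma(11, 9)
obs 3: x=2 → posterior Gamma(13, 10)
obs 4: x=1 → posterior Gamma(14, 11)
obs 5: x=2 → posterior Gamma(16, 12)
obs 6: x=2 → posterior Gamma(18, 13)
obs 7: x=4 → posterior Gamma(22, 14)
obs 8: x=0 → posterior Gamma(22, 15)
obs 9: x=0 → posterior Gamma(22, 16)
obs 10: x=1 → posterior Gamma(23, 17)
obs 11: x=2 → posterior Gamma(25, 18)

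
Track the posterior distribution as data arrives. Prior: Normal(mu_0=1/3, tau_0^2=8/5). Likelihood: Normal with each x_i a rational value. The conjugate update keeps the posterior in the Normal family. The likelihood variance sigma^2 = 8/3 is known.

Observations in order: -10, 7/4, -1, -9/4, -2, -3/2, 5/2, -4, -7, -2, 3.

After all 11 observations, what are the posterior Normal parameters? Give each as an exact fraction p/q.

mu_0=-395/228, tau_0^2=4/19

obs 1: x=-10 → posterior Normal(-85/24, 1)
obs 2: x=7/4 → posterior Normal(-277/132, 8/11)
obs 3: x=-1 → posterior Normal(-313/168, 4/7)
obs 4: x=-9/4 → posterior Normal(-197/102, 8/17)
obs 5: x=-2 → posterior Normal(-233/120, 2/5)
obs 6: x=-3/2 → posterior Normal(-130/69, 8/23)
obs 7: x=5/2 → posterior Normal(-215/156, 4/13)
obs 8: x=-4 → posterior Normal(-287/174, 8/29)
obs 9: x=-7 → posterior Normal(-413/192, 1/4)
obs 10: x=-2 → posterior Normal(-449/210, 8/35)
obs 11: x=3 → posterior Normal(-395/228, 4/19)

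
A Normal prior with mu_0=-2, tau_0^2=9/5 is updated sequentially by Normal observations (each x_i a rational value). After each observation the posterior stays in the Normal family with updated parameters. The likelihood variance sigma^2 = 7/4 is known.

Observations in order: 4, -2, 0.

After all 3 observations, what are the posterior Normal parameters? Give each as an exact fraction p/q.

obs 1: x=4 → posterior Normal(74/71, 63/71)
obs 2: x=-2 → posterior Normal(2/107, 63/107)
obs 3: x=0 → posterior Normal(2/143, 63/143)

mu_0=2/143, tau_0^2=63/143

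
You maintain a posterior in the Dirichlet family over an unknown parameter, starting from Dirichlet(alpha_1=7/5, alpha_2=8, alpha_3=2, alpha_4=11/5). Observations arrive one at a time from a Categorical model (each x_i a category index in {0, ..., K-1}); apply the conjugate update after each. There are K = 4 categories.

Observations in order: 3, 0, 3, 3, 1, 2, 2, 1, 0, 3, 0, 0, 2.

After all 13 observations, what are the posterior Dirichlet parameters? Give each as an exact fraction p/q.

alpha_1=27/5, alpha_2=10, alpha_3=5, alpha_4=31/5

obs 1: x=3 → posterior Dirichlet(7/5, 8, 2, 16/5)
obs 2: x=0 → posterior Dirichlet(12/5, 8, 2, 16/5)
obs 3: x=3 → posterior Dirichlet(12/5, 8, 2, 21/5)
obs 4: x=3 → posterior Dirichlet(12/5, 8, 2, 26/5)
obs 5: x=1 → posterior Dirichlet(12/5, 9, 2, 26/5)
obs 6: x=2 → posterior Dirichlet(12/5, 9, 3, 26/5)
obs 7: x=2 → posterior Dirichlet(12/5, 9, 4, 26/5)
obs 8: x=1 → posterior Dirichlet(12/5, 10, 4, 26/5)
obs 9: x=0 → posterior Dirichlet(17/5, 10, 4, 26/5)
obs 10: x=3 → posterior Dirichlet(17/5, 10, 4, 31/5)
obs 11: x=0 → posterior Dirichlet(22/5, 10, 4, 31/5)
obs 12: x=0 → posterior Dirichlet(27/5, 10, 4, 31/5)
obs 13: x=2 → posterior Dirichlet(27/5, 10, 5, 31/5)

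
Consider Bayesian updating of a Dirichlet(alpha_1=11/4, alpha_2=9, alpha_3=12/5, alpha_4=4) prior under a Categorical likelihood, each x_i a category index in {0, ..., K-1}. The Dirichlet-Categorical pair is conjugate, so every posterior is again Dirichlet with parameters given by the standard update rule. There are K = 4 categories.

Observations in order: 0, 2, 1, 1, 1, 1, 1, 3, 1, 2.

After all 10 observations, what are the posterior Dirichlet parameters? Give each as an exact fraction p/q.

alpha_1=15/4, alpha_2=15, alpha_3=22/5, alpha_4=5

obs 1: x=0 → posterior Dirichlet(15/4, 9, 12/5, 4)
obs 2: x=2 → posterior Dirichlet(15/4, 9, 17/5, 4)
obs 3: x=1 → posterior Dirichlet(15/4, 10, 17/5, 4)
obs 4: x=1 → posterior Dirichlet(15/4, 11, 17/5, 4)
obs 5: x=1 → posterior Dirichlet(15/4, 12, 17/5, 4)
obs 6: x=1 → posterior Dirichlet(15/4, 13, 17/5, 4)
obs 7: x=1 → posterior Dirichlet(15/4, 14, 17/5, 4)
obs 8: x=3 → posterior Dirichlet(15/4, 14, 17/5, 5)
obs 9: x=1 → posterior Dirichlet(15/4, 15, 17/5, 5)
obs 10: x=2 → posterior Dirichlet(15/4, 15, 22/5, 5)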